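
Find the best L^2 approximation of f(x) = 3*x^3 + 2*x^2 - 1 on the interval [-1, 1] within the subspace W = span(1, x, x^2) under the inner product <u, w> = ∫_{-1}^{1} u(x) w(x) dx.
g(x) = 2*x^2 + 9*x/5 - 1

The best approximation g ∈ W is the orthogonal projection of f onto W. Writing g = a_0 + a_1 x + a_2 x^2, the coefficients solve the normal equations G · a = b where
  G_{ij} = <φ_i, φ_j> and b_i = <f, φ_i>, with φ_0 = 1, φ_1 = x, φ_2 = x^2.
G =
  [2, 0, 2/3]
  [0, 2/3, 0]
  [2/3, 0, 2/5],
b = (-2/3, 6/5, 2/15).
Solving gives a_0 = -1, a_1 = 9/5, a_2 = 2, so
  g(x) = 2*x^2 + 9*x/5 - 1.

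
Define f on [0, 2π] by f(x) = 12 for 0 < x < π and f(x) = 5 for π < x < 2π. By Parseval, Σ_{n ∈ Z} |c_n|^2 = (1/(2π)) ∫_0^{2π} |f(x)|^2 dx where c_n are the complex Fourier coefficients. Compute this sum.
Σ |c_n|^2 = 169/2

Parseval equates the L^2 energy of f (normalised by 1/(2π)) with the ℓ^2 sum of its Fourier coefficients: (1/(2π)) ∫_0^{2π} |f|^2 = Σ |c_n|^2.
Compute the left side: (1/(2π)) [∫_0^π 12^2 dx + ∫_π^{2π} 5^2 dx] = (1/(2π)) · (144π + 25π) = (144 + 25)/2 = 169/2.
So Σ_{n ∈ Z} |c_n|^2 = 169/2.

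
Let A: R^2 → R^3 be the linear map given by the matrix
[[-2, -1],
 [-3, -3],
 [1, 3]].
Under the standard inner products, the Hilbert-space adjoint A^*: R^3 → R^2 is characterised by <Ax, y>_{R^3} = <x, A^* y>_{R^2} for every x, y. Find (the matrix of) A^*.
A^* = A^T =
[[-2, -3, 1],
 [-1, -3, 3]]

For real matrices with standard dot products, the defining identity <Ax, y> = <x, A^* y> gives (Ax)^T y = x^T (A^*) y, i.e. x^T A^T y = x^T (A^*) y. Since this holds for all x, y, we must have A^* = A^T. Therefore
A^* =
[[-2, -3, 1],
 [-1, -3, 3]].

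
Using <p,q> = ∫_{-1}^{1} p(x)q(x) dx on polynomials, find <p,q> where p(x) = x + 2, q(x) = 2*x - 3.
<p,q> = -32/3

Expand the product: p(x)·q(x) = 2*x^2 + x - 6.
∫_{-1}^{1} of each monomial x^k gives [2/(k+1) if k even, 0 if k odd]. Integrating term-by-term (or equivalently evaluating the antiderivative F(x) = 2*x^3/3 + x^2/2 - 6*x at the endpoints):
  F(1) − F(−1) = -29/6 − (35/6) = -32/3.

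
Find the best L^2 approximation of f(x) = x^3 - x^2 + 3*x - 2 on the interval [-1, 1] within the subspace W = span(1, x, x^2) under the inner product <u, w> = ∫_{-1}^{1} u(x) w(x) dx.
g(x) = -x^2 + 18*x/5 - 2

The best approximation g ∈ W is the orthogonal projection of f onto W. Writing g = a_0 + a_1 x + a_2 x^2, the coefficients solve the normal equations G · a = b where
  G_{ij} = <φ_i, φ_j> and b_i = <f, φ_i>, with φ_0 = 1, φ_1 = x, φ_2 = x^2.
G =
  [2, 0, 2/3]
  [0, 2/3, 0]
  [2/3, 0, 2/5],
b = (-14/3, 12/5, -26/15).
Solving gives a_0 = -2, a_1 = 18/5, a_2 = -1, so
  g(x) = -x^2 + 18*x/5 - 2.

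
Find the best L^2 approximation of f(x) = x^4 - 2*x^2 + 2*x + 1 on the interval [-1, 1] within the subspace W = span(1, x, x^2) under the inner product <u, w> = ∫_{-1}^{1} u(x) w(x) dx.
g(x) = -8*x^2/7 + 2*x + 32/35

The best approximation g ∈ W is the orthogonal projection of f onto W. Writing g = a_0 + a_1 x + a_2 x^2, the coefficients solve the normal equations G · a = b where
  G_{ij} = <φ_i, φ_j> and b_i = <f, φ_i>, with φ_0 = 1, φ_1 = x, φ_2 = x^2.
G =
  [2, 0, 2/3]
  [0, 2/3, 0]
  [2/3, 0, 2/5],
b = (16/15, 4/3, 16/105).
Solving gives a_0 = 32/35, a_1 = 2, a_2 = -8/7, so
  g(x) = -8*x^2/7 + 2*x + 32/35.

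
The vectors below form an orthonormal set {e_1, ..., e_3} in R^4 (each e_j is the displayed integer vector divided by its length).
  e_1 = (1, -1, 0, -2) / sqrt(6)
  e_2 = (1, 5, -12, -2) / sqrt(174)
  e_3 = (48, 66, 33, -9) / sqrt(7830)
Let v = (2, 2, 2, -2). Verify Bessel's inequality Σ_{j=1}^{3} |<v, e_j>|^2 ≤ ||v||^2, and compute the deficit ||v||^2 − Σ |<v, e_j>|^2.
Σ |<v, e_j>|^2 = 232/15; ||v||^2 = 16; deficit = 8/15

Write each e_j = u_j / sqrt(<u_j, u_j>) where u_j is the displayed integer vector. Then <v, e_j> = <v, u_j> / sqrt(<u_j, u_j>), so |<v, e_j>|^2 = <v, u_j>^2 / <u_j, u_j>.
Coefficients: <v, e_1> = 4/sqrt(6), <v, e_2> = -8/sqrt(174), <v, e_3> = 312/sqrt(7830).
Square and sum: Σ |<v, e_j>|^2 = 232/15.
Compute ||v||^2 = v·v = 16.
Deficit = 16 − 232/15 = 8/15 ≥ 0, confirming Bessel's inequality. (The deficit equals ||v − Σ <v,e_j> e_j||^2, the squared distance from v to span{e_j}.)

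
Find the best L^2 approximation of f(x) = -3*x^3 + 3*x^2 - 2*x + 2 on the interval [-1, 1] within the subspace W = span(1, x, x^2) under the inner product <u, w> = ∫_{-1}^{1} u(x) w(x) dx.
g(x) = 3*x^2 - 19*x/5 + 2

The best approximation g ∈ W is the orthogonal projection of f onto W. Writing g = a_0 + a_1 x + a_2 x^2, the coefficients solve the normal equations G · a = b where
  G_{ij} = <φ_i, φ_j> and b_i = <f, φ_i>, with φ_0 = 1, φ_1 = x, φ_2 = x^2.
G =
  [2, 0, 2/3]
  [0, 2/3, 0]
  [2/3, 0, 2/5],
b = (6, -38/15, 38/15).
Solving gives a_0 = 2, a_1 = -19/5, a_2 = 3, so
  g(x) = 3*x^2 - 19*x/5 + 2.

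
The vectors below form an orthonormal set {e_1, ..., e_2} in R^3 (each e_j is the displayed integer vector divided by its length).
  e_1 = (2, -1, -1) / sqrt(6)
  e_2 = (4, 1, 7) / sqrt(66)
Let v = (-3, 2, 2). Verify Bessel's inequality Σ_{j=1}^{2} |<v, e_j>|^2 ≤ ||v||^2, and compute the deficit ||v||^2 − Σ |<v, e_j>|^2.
Σ |<v, e_j>|^2 = 186/11; ||v||^2 = 17; deficit = 1/11

Write each e_j = u_j / sqrt(<u_j, u_j>) where u_j is the displayed integer vector. Then <v, e_j> = <v, u_j> / sqrt(<u_j, u_j>), so |<v, e_j>|^2 = <v, u_j>^2 / <u_j, u_j>.
Coefficients: <v, e_1> = -10/sqrt(6), <v, e_2> = 4/sqrt(66).
Square and sum: Σ |<v, e_j>|^2 = 186/11.
Compute ||v||^2 = v·v = 17.
Deficit = 17 − 186/11 = 1/11 ≥ 0, confirming Bessel's inequality. (The deficit equals ||v − Σ <v,e_j> e_j||^2, the squared distance from v to span{e_j}.)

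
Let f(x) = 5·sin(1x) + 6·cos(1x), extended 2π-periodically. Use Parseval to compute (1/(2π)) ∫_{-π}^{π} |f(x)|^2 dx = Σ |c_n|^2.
Σ |c_n|^2 = 61/2

Expand |f|^2 and use orthogonality of {sin(nx), cos(mx)} on [-π, π]:
  ∫_{-π}^{π} sin(nx)^2 dx = π, ∫ cos(mx)^2 dx = π, and cross terms integrate to 0.
So ∫_{-π}^{π} f(x)^2 dx = 5^2 · π + 6^2 · π = (25 + 36)π.
Divide by 2π: (25 + 36)/2 = 61/2.
By Parseval, this equals Σ |c_n|^2.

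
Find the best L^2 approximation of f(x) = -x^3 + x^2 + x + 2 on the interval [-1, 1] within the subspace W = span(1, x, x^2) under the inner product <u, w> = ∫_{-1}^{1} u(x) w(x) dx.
g(x) = x^2 + 2*x/5 + 2

The best approximation g ∈ W is the orthogonal projection of f onto W. Writing g = a_0 + a_1 x + a_2 x^2, the coefficients solve the normal equations G · a = b where
  G_{ij} = <φ_i, φ_j> and b_i = <f, φ_i>, with φ_0 = 1, φ_1 = x, φ_2 = x^2.
G =
  [2, 0, 2/3]
  [0, 2/3, 0]
  [2/3, 0, 2/5],
b = (14/3, 4/15, 26/15).
Solving gives a_0 = 2, a_1 = 2/5, a_2 = 1, so
  g(x) = x^2 + 2*x/5 + 2.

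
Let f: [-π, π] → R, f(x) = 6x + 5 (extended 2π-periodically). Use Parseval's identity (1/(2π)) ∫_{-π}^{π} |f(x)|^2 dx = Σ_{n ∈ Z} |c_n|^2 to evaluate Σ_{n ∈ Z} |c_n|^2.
Σ |c_n|^2 = 12π^2 + 25

Expand and integrate term by term over [-π, π]:
  ∫ (6x)^2 dx = 36·(2π^3/3); ∫ 2·6·(5)·x dx = 0 (odd integrand); ∫ 5^2 dx = 25·2π.
So (1/(2π)) ∫_{-π}^{π} (6x + 5)^2 dx = 36π^2/3 + 25 = 12π^2 + 25.
Parseval ⇒ Σ |c_n|^2 = 12π^2 + 25.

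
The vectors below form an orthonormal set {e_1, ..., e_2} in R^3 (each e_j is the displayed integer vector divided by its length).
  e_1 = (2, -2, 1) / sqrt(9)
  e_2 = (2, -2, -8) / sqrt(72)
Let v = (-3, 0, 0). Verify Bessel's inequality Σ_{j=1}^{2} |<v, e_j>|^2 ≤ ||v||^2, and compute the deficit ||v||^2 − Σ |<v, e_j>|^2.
Σ |<v, e_j>|^2 = 9/2; ||v||^2 = 9; deficit = 9/2

Write each e_j = u_j / sqrt(<u_j, u_j>) where u_j is the displayed integer vector. Then <v, e_j> = <v, u_j> / sqrt(<u_j, u_j>), so |<v, e_j>|^2 = <v, u_j>^2 / <u_j, u_j>.
Coefficients: <v, e_1> = -6/sqrt(9), <v, e_2> = -6/sqrt(72).
Square and sum: Σ |<v, e_j>|^2 = 9/2.
Compute ||v||^2 = v·v = 9.
Deficit = 9 − 9/2 = 9/2 ≥ 0, confirming Bessel's inequality. (The deficit equals ||v − Σ <v,e_j> e_j||^2, the squared distance from v to span{e_j}.)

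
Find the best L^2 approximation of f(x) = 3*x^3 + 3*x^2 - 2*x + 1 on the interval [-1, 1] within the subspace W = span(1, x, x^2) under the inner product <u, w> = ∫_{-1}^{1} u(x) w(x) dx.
g(x) = 3*x^2 - x/5 + 1

The best approximation g ∈ W is the orthogonal projection of f onto W. Writing g = a_0 + a_1 x + a_2 x^2, the coefficients solve the normal equations G · a = b where
  G_{ij} = <φ_i, φ_j> and b_i = <f, φ_i>, with φ_0 = 1, φ_1 = x, φ_2 = x^2.
G =
  [2, 0, 2/3]
  [0, 2/3, 0]
  [2/3, 0, 2/5],
b = (4, -2/15, 28/15).
Solving gives a_0 = 1, a_1 = -1/5, a_2 = 3, so
  g(x) = 3*x^2 - x/5 + 1.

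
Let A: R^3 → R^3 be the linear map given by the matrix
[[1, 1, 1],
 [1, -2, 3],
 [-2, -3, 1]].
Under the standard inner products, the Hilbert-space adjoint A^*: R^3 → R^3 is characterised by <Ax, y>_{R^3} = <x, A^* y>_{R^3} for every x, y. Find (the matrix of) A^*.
A^* = A^T =
[[1, 1, -2],
 [1, -2, -3],
 [1, 3, 1]]

For real matrices with standard dot products, the defining identity <Ax, y> = <x, A^* y> gives (Ax)^T y = x^T (A^*) y, i.e. x^T A^T y = x^T (A^*) y. Since this holds for all x, y, we must have A^* = A^T. Therefore
A^* =
[[1, 1, -2],
 [1, -2, -3],
 [1, 3, 1]].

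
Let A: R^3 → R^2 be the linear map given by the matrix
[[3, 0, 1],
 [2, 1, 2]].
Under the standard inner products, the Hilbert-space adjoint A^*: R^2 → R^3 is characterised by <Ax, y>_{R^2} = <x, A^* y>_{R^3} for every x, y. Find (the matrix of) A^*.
A^* = A^T =
[[3, 2],
 [0, 1],
 [1, 2]]

For real matrices with standard dot products, the defining identity <Ax, y> = <x, A^* y> gives (Ax)^T y = x^T (A^*) y, i.e. x^T A^T y = x^T (A^*) y. Since this holds for all x, y, we must have A^* = A^T. Therefore
A^* =
[[3, 2],
 [0, 1],
 [1, 2]].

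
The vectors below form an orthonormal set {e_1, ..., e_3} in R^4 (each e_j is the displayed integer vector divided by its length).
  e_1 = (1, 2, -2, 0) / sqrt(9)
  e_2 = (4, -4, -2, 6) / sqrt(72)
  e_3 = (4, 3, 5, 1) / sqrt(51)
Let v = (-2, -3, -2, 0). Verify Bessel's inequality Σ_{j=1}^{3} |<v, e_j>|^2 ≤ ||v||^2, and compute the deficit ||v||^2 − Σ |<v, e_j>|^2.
Σ |<v, e_j>|^2 = 865/51; ||v||^2 = 17; deficit = 2/51

Write each e_j = u_j / sqrt(<u_j, u_j>) where u_j is the displayed integer vector. Then <v, e_j> = <v, u_j> / sqrt(<u_j, u_j>), so |<v, e_j>|^2 = <v, u_j>^2 / <u_j, u_j>.
Coefficients: <v, e_1> = -4/sqrt(9), <v, e_2> = 8/sqrt(72), <v, e_3> = -27/sqrt(51).
Square and sum: Σ |<v, e_j>|^2 = 865/51.
Compute ||v||^2 = v·v = 17.
Deficit = 17 − 865/51 = 2/51 ≥ 0, confirming Bessel's inequality. (The deficit equals ||v − Σ <v,e_j> e_j||^2, the squared distance from v to span{e_j}.)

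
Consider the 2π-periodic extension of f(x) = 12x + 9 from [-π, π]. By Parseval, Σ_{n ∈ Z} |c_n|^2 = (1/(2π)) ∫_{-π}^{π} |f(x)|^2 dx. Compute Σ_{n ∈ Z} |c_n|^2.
Σ |c_n|^2 = 48π^2 + 81

Expand and integrate term by term over [-π, π]:
  ∫ (12x)^2 dx = 144·(2π^3/3); ∫ 2·12·(9)·x dx = 0 (odd integrand); ∫ 9^2 dx = 81·2π.
So (1/(2π)) ∫_{-π}^{π} (12x + 9)^2 dx = 144π^2/3 + 81 = 48π^2 + 81.
Parseval ⇒ Σ |c_n|^2 = 48π^2 + 81.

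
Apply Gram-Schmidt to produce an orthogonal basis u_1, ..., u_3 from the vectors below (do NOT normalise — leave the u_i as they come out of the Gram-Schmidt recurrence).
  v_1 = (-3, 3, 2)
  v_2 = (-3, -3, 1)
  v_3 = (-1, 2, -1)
Orthogonal basis:
  u_1 = (-3, 3, 2)
  u_2 = (-30/11, -36/11, 9/11)
  u_3 = (-33/46, 11/46, -33/23)

Apply the Gram-Schmidt recurrence
  u_1 = v_1
  u_i = v_i − Σ_{j<i} ((v_i · u_j) / (u_j · u_j)) · u_j.

Step by step this gives:
  u_1 = (-3, 3, 2)
  u_2 = (-30/11, -36/11, 9/11)
  u_3 = (-33/46, 11/46, -33/23)

Orthogonality check:
  u_2 · u_1 = 0 (should be 0)
  u_3 · u_1 = 0 (should be 0)
  u_3 · u_2 = 0 (should be 0)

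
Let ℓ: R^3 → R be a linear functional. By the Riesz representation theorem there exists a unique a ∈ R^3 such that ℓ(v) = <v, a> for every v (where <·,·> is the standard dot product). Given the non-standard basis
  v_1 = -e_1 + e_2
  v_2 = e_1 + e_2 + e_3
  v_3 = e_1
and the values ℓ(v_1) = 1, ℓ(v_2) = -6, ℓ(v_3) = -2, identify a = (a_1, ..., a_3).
a = (-2, -1, -3)

Write a = (a_1, ..., a_3) in the standard basis. For each basis vector v_i, ℓ(v_i) = <v_i, a> is a linear equation in the a_j's. Collect the n equations into a matrix system V a = ℓ, where row i of V is v_i (expressed in the standard basis). Since V is invertible (lower-triangular with 1s on the diagonal, up to permutation), solve by back-substitution:
  V =
[[-1, 1, 0],
 [1, 1, 1],
 [1, 0, 0]]
  V a = (1, -6, -2)
Solving gives a = (-2, -1, -3).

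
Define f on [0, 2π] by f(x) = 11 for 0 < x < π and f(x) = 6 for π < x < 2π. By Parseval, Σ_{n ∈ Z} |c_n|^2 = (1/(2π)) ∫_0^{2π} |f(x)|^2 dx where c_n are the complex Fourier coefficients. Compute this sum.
Σ |c_n|^2 = 157/2

Parseval equates the L^2 energy of f (normalised by 1/(2π)) with the ℓ^2 sum of its Fourier coefficients: (1/(2π)) ∫_0^{2π} |f|^2 = Σ |c_n|^2.
Compute the left side: (1/(2π)) [∫_0^π 11^2 dx + ∫_π^{2π} 6^2 dx] = (1/(2π)) · (121π + 36π) = (121 + 36)/2 = 157/2.
So Σ_{n ∈ Z} |c_n|^2 = 157/2.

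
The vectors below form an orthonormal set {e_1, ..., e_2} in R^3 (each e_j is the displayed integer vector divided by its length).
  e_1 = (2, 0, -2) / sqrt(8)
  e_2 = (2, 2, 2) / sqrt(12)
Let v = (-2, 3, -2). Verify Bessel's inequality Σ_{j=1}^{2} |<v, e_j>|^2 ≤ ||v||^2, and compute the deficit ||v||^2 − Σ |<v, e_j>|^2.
Σ |<v, e_j>|^2 = 1/3; ||v||^2 = 17; deficit = 50/3

Write each e_j = u_j / sqrt(<u_j, u_j>) where u_j is the displayed integer vector. Then <v, e_j> = <v, u_j> / sqrt(<u_j, u_j>), so |<v, e_j>|^2 = <v, u_j>^2 / <u_j, u_j>.
Coefficients: <v, e_1> = 0/sqrt(8), <v, e_2> = -2/sqrt(12).
Square and sum: Σ |<v, e_j>|^2 = 1/3.
Compute ||v||^2 = v·v = 17.
Deficit = 17 − 1/3 = 50/3 ≥ 0, confirming Bessel's inequality. (The deficit equals ||v − Σ <v,e_j> e_j||^2, the squared distance from v to span{e_j}.)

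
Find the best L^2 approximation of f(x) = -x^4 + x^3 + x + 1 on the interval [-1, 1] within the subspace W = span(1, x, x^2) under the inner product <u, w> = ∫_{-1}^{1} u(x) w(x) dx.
g(x) = -6*x^2/7 + 8*x/5 + 38/35

The best approximation g ∈ W is the orthogonal projection of f onto W. Writing g = a_0 + a_1 x + a_2 x^2, the coefficients solve the normal equations G · a = b where
  G_{ij} = <φ_i, φ_j> and b_i = <f, φ_i>, with φ_0 = 1, φ_1 = x, φ_2 = x^2.
G =
  [2, 0, 2/3]
  [0, 2/3, 0]
  [2/3, 0, 2/5],
b = (8/5, 16/15, 8/21).
Solving gives a_0 = 38/35, a_1 = 8/5, a_2 = -6/7, so
  g(x) = -6*x^2/7 + 8*x/5 + 38/35.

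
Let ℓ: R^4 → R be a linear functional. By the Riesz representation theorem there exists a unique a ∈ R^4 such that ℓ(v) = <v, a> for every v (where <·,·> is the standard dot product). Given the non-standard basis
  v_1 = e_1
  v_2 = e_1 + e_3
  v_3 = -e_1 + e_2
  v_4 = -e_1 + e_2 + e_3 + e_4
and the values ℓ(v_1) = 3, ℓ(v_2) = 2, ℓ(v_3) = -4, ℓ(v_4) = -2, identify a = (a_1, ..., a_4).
a = (3, -1, -1, 3)

Write a = (a_1, ..., a_4) in the standard basis. For each basis vector v_i, ℓ(v_i) = <v_i, a> is a linear equation in the a_j's. Collect the n equations into a matrix system V a = ℓ, where row i of V is v_i (expressed in the standard basis). Since V is invertible (lower-triangular with 1s on the diagonal, up to permutation), solve by back-substitution:
  V =
[[1, 0, 0, 0],
 [1, 0, 1, 0],
 [-1, 1, 0, 0],
 [-1, 1, 1, 1]]
  V a = (3, 2, -4, -2)
Solving gives a = (3, -1, -1, 3).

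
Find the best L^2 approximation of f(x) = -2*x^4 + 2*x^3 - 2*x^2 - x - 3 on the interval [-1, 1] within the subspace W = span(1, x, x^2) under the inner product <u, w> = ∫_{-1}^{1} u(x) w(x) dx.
g(x) = -26*x^2/7 + x/5 - 99/35

The best approximation g ∈ W is the orthogonal projection of f onto W. Writing g = a_0 + a_1 x + a_2 x^2, the coefficients solve the normal equations G · a = b where
  G_{ij} = <φ_i, φ_j> and b_i = <f, φ_i>, with φ_0 = 1, φ_1 = x, φ_2 = x^2.
G =
  [2, 0, 2/3]
  [0, 2/3, 0]
  [2/3, 0, 2/5],
b = (-122/15, 2/15, -118/35).
Solving gives a_0 = -99/35, a_1 = 1/5, a_2 = -26/7, so
  g(x) = -26*x^2/7 + x/5 - 99/35.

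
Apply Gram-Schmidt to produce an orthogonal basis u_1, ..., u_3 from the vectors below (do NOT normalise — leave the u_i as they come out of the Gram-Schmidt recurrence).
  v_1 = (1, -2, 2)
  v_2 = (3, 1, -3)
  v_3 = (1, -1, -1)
Orthogonal basis:
  u_1 = (1, -2, 2)
  u_2 = (32/9, -1/9, -17/9)
  u_3 = (-24/73, -54/73, -42/73)

Apply the Gram-Schmidt recurrence
  u_1 = v_1
  u_i = v_i − Σ_{j<i} ((v_i · u_j) / (u_j · u_j)) · u_j.

Step by step this gives:
  u_1 = (1, -2, 2)
  u_2 = (32/9, -1/9, -17/9)
  u_3 = (-24/73, -54/73, -42/73)

Orthogonality check:
  u_2 · u_1 = 0 (should be 0)
  u_3 · u_1 = 0 (should be 0)
  u_3 · u_2 = 0 (should be 0)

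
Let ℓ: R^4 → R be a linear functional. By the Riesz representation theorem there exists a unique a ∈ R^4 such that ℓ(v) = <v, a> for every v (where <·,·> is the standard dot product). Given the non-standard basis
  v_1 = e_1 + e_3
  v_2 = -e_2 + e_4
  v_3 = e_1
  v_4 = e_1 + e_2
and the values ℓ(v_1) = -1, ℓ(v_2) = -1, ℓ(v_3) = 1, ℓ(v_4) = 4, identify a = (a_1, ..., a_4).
a = (1, 3, -2, 2)

Write a = (a_1, ..., a_4) in the standard basis. For each basis vector v_i, ℓ(v_i) = <v_i, a> is a linear equation in the a_j's. Collect the n equations into a matrix system V a = ℓ, where row i of V is v_i (expressed in the standard basis). Since V is invertible (lower-triangular with 1s on the diagonal, up to permutation), solve by back-substitution:
  V =
[[1, 0, 1, 0],
 [0, -1, 0, 1],
 [1, 0, 0, 0],
 [1, 1, 0, 0]]
  V a = (-1, -1, 1, 4)
Solving gives a = (1, 3, -2, 2).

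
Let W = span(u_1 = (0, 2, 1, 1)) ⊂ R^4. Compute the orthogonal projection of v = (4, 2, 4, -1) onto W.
proj_W(v) = (0, 7/3, 7/6, 7/6)

Set up U = [u_1 | ... | u_1] ∈ R^(4×1). The projector onto W = col(U) is P = U (U^T U)^(-1) U^T.
Compute U^T U =
  [6],
and U^T v = (7).
Solve U^T U · c = U^T v for the coefficients: c = (7/6). The projection is proj_W(v) = U c.
Check: (v - proj_W(v)) · u_1 = 0  (should be 0).
Result: proj_W(v) = (0, 7/3, 7/6, 7/6).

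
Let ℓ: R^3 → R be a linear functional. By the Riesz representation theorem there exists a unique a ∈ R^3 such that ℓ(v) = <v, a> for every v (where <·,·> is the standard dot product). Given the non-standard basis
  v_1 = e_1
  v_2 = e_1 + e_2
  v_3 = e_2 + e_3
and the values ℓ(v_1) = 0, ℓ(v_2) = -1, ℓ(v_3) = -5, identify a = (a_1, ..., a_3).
a = (0, -1, -4)

Write a = (a_1, ..., a_3) in the standard basis. For each basis vector v_i, ℓ(v_i) = <v_i, a> is a linear equation in the a_j's. Collect the n equations into a matrix system V a = ℓ, where row i of V is v_i (expressed in the standard basis). Since V is invertible (lower-triangular with 1s on the diagonal, up to permutation), solve by back-substitution:
  V =
[[1, 0, 0],
 [1, 1, 0],
 [0, 1, 1]]
  V a = (0, -1, -5)
Solving gives a = (0, -1, -4).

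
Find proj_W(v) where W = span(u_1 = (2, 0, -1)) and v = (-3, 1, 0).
proj_W(v) = (-12/5, 0, 6/5)

Set up U = [u_1 | ... | u_1] ∈ R^(3×1). The projector onto W = col(U) is P = U (U^T U)^(-1) U^T.
Compute U^T U =
  [5],
and U^T v = (-6).
Solve U^T U · c = U^T v for the coefficients: c = (-6/5). The projection is proj_W(v) = U c.
Check: (v - proj_W(v)) · u_1 = 0  (should be 0).
Result: proj_W(v) = (-12/5, 0, 6/5).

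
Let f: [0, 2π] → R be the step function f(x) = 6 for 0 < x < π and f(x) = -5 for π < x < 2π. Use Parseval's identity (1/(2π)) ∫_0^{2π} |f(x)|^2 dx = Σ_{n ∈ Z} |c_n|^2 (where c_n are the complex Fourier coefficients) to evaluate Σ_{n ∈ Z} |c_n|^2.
Σ |c_n|^2 = 61/2

Parseval equates the L^2 energy of f (normalised by 1/(2π)) with the ℓ^2 sum of its Fourier coefficients: (1/(2π)) ∫_0^{2π} |f|^2 = Σ |c_n|^2.
Compute the left side: (1/(2π)) [∫_0^π 6^2 dx + ∫_π^{2π} (-5)^2 dx] = (1/(2π)) · (36π + 25π) = (36 + 25)/2 = 61/2.
So Σ_{n ∈ Z} |c_n|^2 = 61/2.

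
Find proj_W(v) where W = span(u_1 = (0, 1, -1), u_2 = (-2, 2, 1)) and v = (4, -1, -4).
proj_W(v) = (62/17, -21/17, -72/17)

Set up U = [u_1 | ... | u_2] ∈ R^(3×2). The projector onto W = col(U) is P = U (U^T U)^(-1) U^T.
Compute U^T U =
  [2, 1]
  [1, 9],
and U^T v = (3, -14).
Solve U^T U · c = U^T v for the coefficients: c = (41/17, -31/17). The projection is proj_W(v) = U c.
Check: (v - proj_W(v)) · u_1 = 0  (should be 0).
Check: (v - proj_W(v)) · u_2 = 0  (should be 0).
Result: proj_W(v) = (62/17, -21/17, -72/17).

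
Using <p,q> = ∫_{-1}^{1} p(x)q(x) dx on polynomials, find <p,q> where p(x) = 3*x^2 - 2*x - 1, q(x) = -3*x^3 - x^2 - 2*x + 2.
<p,q> = 68/15

Expand the product: p(x)·q(x) = -9*x^5 + 3*x^4 - x^3 + 11*x^2 - 2*x - 2.
∫_{-1}^{1} of each monomial x^k gives [2/(k+1) if k even, 0 if k odd]. Integrating term-by-term (or equivalently evaluating the antiderivative F(x) = -3*x^6/2 + 3*x^5/5 - x^4/4 + 11*x^3/3 - x^2 - 2*x at the endpoints):
  F(1) − F(−1) = -29/60 − (-301/60) = 68/15.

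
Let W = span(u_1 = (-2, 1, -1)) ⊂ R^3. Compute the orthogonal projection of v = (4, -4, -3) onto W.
proj_W(v) = (3, -3/2, 3/2)

Set up U = [u_1 | ... | u_1] ∈ R^(3×1). The projector onto W = col(U) is P = U (U^T U)^(-1) U^T.
Compute U^T U =
  [6],
and U^T v = (-9).
Solve U^T U · c = U^T v for the coefficients: c = (-3/2). The projection is proj_W(v) = U c.
Check: (v - proj_W(v)) · u_1 = 0  (should be 0).
Result: proj_W(v) = (3, -3/2, 3/2).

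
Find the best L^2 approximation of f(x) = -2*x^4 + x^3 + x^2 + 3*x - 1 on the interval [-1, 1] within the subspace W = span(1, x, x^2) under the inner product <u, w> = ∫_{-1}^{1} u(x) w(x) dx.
g(x) = -5*x^2/7 + 18*x/5 - 29/35

The best approximation g ∈ W is the orthogonal projection of f onto W. Writing g = a_0 + a_1 x + a_2 x^2, the coefficients solve the normal equations G · a = b where
  G_{ij} = <φ_i, φ_j> and b_i = <f, φ_i>, with φ_0 = 1, φ_1 = x, φ_2 = x^2.
G =
  [2, 0, 2/3]
  [0, 2/3, 0]
  [2/3, 0, 2/5],
b = (-32/15, 12/5, -88/105).
Solving gives a_0 = -29/35, a_1 = 18/5, a_2 = -5/7, so
  g(x) = -5*x^2/7 + 18*x/5 - 29/35.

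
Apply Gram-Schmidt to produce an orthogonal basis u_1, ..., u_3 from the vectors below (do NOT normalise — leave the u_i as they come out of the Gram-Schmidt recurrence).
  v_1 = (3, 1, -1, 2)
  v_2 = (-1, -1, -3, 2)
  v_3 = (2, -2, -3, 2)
Orthogonal basis:
  u_1 = (3, 1, -1, 2)
  u_2 = (-8/5, -6/5, -14/5, 8/5)
  u_3 = (1, -11/6, -1/6, -2/3)

Apply the Gram-Schmidt recurrence
  u_1 = v_1
  u_i = v_i − Σ_{j<i} ((v_i · u_j) / (u_j · u_j)) · u_j.

Step by step this gives:
  u_1 = (3, 1, -1, 2)
  u_2 = (-8/5, -6/5, -14/5, 8/5)
  u_3 = (1, -11/6, -1/6, -2/3)

Orthogonality check:
  u_2 · u_1 = 0 (should be 0)
  u_3 · u_1 = 0 (should be 0)
  u_3 · u_2 = 0 (should be 0)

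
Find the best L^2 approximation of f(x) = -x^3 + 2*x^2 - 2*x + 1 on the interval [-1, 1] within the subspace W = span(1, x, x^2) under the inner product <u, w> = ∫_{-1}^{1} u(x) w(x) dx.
g(x) = 2*x^2 - 13*x/5 + 1

The best approximation g ∈ W is the orthogonal projection of f onto W. Writing g = a_0 + a_1 x + a_2 x^2, the coefficients solve the normal equations G · a = b where
  G_{ij} = <φ_i, φ_j> and b_i = <f, φ_i>, with φ_0 = 1, φ_1 = x, φ_2 = x^2.
G =
  [2, 0, 2/3]
  [0, 2/3, 0]
  [2/3, 0, 2/5],
b = (10/3, -26/15, 22/15).
Solving gives a_0 = 1, a_1 = -13/5, a_2 = 2, so
  g(x) = 2*x^2 - 13*x/5 + 1.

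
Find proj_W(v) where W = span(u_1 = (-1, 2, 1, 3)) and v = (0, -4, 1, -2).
proj_W(v) = (13/15, -26/15, -13/15, -13/5)

Set up U = [u_1 | ... | u_1] ∈ R^(4×1). The projector onto W = col(U) is P = U (U^T U)^(-1) U^T.
Compute U^T U =
  [15],
and U^T v = (-13).
Solve U^T U · c = U^T v for the coefficients: c = (-13/15). The projection is proj_W(v) = U c.
Check: (v - proj_W(v)) · u_1 = 0  (should be 0).
Result: proj_W(v) = (13/15, -26/15, -13/15, -13/5).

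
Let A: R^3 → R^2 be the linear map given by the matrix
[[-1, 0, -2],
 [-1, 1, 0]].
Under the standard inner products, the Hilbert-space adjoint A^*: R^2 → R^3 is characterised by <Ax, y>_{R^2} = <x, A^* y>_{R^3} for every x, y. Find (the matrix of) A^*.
A^* = A^T =
[[-1, -1],
 [0, 1],
 [-2, 0]]

For real matrices with standard dot products, the defining identity <Ax, y> = <x, A^* y> gives (Ax)^T y = x^T (A^*) y, i.e. x^T A^T y = x^T (A^*) y. Since this holds for all x, y, we must have A^* = A^T. Therefore
A^* =
[[-1, -1],
 [0, 1],
 [-2, 0]].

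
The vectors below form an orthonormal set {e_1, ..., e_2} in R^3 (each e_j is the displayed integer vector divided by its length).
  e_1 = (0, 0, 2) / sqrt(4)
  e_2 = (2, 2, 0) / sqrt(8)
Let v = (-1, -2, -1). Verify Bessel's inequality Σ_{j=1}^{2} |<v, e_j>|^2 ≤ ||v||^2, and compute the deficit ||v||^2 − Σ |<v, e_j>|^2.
Σ |<v, e_j>|^2 = 11/2; ||v||^2 = 6; deficit = 1/2

Write each e_j = u_j / sqrt(<u_j, u_j>) where u_j is the displayed integer vector. Then <v, e_j> = <v, u_j> / sqrt(<u_j, u_j>), so |<v, e_j>|^2 = <v, u_j>^2 / <u_j, u_j>.
Coefficients: <v, e_1> = -2/sqrt(4), <v, e_2> = -6/sqrt(8).
Square and sum: Σ |<v, e_j>|^2 = 11/2.
Compute ||v||^2 = v·v = 6.
Deficit = 6 − 11/2 = 1/2 ≥ 0, confirming Bessel's inequality. (The deficit equals ||v − Σ <v,e_j> e_j||^2, the squared distance from v to span{e_j}.)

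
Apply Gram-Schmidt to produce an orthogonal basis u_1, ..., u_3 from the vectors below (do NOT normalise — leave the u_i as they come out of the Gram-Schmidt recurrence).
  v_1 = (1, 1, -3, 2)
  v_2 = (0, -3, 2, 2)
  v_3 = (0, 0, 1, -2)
Orthogonal basis:
  u_1 = (1, 1, -3, 2)
  u_2 = (1/3, -8/3, 1, 8/3)
  u_3 = (129/230, -33/115, -27/230, -36/115)

Apply the Gram-Schmidt recurrence
  u_1 = v_1
  u_i = v_i − Σ_{j<i} ((v_i · u_j) / (u_j · u_j)) · u_j.

Step by step this gives:
  u_1 = (1, 1, -3, 2)
  u_2 = (1/3, -8/3, 1, 8/3)
  u_3 = (129/230, -33/115, -27/230, -36/115)

Orthogonality check:
  u_2 · u_1 = 0 (should be 0)
  u_3 · u_1 = 0 (should be 0)
  u_3 · u_2 = 0 (should be 0)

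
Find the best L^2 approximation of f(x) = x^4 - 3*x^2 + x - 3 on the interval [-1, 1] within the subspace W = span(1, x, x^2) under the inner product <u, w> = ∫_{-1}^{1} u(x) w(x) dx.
g(x) = -15*x^2/7 + x - 108/35

The best approximation g ∈ W is the orthogonal projection of f onto W. Writing g = a_0 + a_1 x + a_2 x^2, the coefficients solve the normal equations G · a = b where
  G_{ij} = <φ_i, φ_j> and b_i = <f, φ_i>, with φ_0 = 1, φ_1 = x, φ_2 = x^2.
G =
  [2, 0, 2/3]
  [0, 2/3, 0]
  [2/3, 0, 2/5],
b = (-38/5, 2/3, -102/35).
Solving gives a_0 = -108/35, a_1 = 1, a_2 = -15/7, so
  g(x) = -15*x^2/7 + x - 108/35.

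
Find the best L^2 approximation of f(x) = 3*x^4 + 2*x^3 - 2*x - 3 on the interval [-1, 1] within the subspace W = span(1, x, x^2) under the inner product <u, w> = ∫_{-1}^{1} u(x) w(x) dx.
g(x) = 18*x^2/7 - 4*x/5 - 114/35

The best approximation g ∈ W is the orthogonal projection of f onto W. Writing g = a_0 + a_1 x + a_2 x^2, the coefficients solve the normal equations G · a = b where
  G_{ij} = <φ_i, φ_j> and b_i = <f, φ_i>, with φ_0 = 1, φ_1 = x, φ_2 = x^2.
G =
  [2, 0, 2/3]
  [0, 2/3, 0]
  [2/3, 0, 2/5],
b = (-24/5, -8/15, -8/7).
Solving gives a_0 = -114/35, a_1 = -4/5, a_2 = 18/7, so
  g(x) = 18*x^2/7 - 4*x/5 - 114/35.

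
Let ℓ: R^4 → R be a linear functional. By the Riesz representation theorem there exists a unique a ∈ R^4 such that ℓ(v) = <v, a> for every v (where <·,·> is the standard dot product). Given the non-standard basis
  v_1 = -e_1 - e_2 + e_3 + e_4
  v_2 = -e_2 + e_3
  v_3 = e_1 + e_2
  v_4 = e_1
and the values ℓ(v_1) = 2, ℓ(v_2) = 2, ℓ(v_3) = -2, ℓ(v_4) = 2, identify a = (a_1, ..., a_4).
a = (2, -4, -2, 2)

Write a = (a_1, ..., a_4) in the standard basis. For each basis vector v_i, ℓ(v_i) = <v_i, a> is a linear equation in the a_j's. Collect the n equations into a matrix system V a = ℓ, where row i of V is v_i (expressed in the standard basis). Since V is invertible (lower-triangular with 1s on the diagonal, up to permutation), solve by back-substitution:
  V =
[[-1, -1, 1, 1],
 [0, -1, 1, 0],
 [1, 1, 0, 0],
 [1, 0, 0, 0]]
  V a = (2, 2, -2, 2)
Solving gives a = (2, -4, -2, 2).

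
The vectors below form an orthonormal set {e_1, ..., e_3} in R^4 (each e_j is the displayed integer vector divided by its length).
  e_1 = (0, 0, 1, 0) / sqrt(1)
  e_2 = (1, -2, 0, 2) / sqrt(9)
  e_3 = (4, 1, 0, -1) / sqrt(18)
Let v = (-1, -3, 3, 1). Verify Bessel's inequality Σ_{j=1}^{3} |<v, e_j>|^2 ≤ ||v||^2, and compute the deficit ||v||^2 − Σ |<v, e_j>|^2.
Σ |<v, e_j>|^2 = 18; ||v||^2 = 20; deficit = 2

Write each e_j = u_j / sqrt(<u_j, u_j>) where u_j is the displayed integer vector. Then <v, e_j> = <v, u_j> / sqrt(<u_j, u_j>), so |<v, e_j>|^2 = <v, u_j>^2 / <u_j, u_j>.
Coefficients: <v, e_1> = 3/sqrt(1), <v, e_2> = 7/sqrt(9), <v, e_3> = -8/sqrt(18).
Square and sum: Σ |<v, e_j>|^2 = 18.
Compute ||v||^2 = v·v = 20.
Deficit = 20 − 18 = 2 ≥ 0, confirming Bessel's inequality. (The deficit equals ||v − Σ <v,e_j> e_j||^2, the squared distance from v to span{e_j}.)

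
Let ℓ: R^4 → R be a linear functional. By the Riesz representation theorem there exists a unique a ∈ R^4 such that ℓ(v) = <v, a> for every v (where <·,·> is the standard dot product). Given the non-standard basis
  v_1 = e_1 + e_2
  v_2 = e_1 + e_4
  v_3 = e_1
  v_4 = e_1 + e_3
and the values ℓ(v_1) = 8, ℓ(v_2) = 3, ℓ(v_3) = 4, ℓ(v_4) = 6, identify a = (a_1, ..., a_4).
a = (4, 4, 2, -1)

Write a = (a_1, ..., a_4) in the standard basis. For each basis vector v_i, ℓ(v_i) = <v_i, a> is a linear equation in the a_j's. Collect the n equations into a matrix system V a = ℓ, where row i of V is v_i (expressed in the standard basis). Since V is invertible (lower-triangular with 1s on the diagonal, up to permutation), solve by back-substitution:
  V =
[[1, 1, 0, 0],
 [1, 0, 0, 1],
 [1, 0, 0, 0],
 [1, 0, 1, 0]]
  V a = (8, 3, 4, 6)
Solving gives a = (4, 4, 2, -1).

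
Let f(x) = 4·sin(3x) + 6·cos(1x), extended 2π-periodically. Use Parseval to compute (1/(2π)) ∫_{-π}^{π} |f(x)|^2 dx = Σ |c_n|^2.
Σ |c_n|^2 = 26

Expand |f|^2 and use orthogonality of {sin(nx), cos(mx)} on [-π, π]:
  ∫_{-π}^{π} sin(nx)^2 dx = π, ∫ cos(mx)^2 dx = π, and cross terms integrate to 0.
So ∫_{-π}^{π} f(x)^2 dx = 4^2 · π + 6^2 · π = (16 + 36)π.
Divide by 2π: (16 + 36)/2 = 26.
By Parseval, this equals Σ |c_n|^2.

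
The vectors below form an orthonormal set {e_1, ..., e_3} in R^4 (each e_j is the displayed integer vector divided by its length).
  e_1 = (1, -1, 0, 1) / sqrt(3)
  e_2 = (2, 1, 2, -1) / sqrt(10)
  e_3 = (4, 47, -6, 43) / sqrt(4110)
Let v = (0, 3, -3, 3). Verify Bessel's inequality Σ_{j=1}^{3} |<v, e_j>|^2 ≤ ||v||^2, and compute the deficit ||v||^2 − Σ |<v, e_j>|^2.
Σ |<v, e_j>|^2 = 15*2**(65/146)*3**(188/219)*5**(27/73)*7**(21/73)/7; ||v||^2 = 27; deficit = 441/137

Write each e_j = u_j / sqrt(<u_j, u_j>) where u_j is the displayed integer vector. Then <v, e_j> = <v, u_j> / sqrt(<u_j, u_j>), so |<v, e_j>|^2 = <v, u_j>^2 / <u_j, u_j>.
Coefficients: <v, e_1> = 0/sqrt(3), <v, e_2> = -6/sqrt(10), <v, e_3> = 288/sqrt(4110).
Square and sum: Σ |<v, e_j>|^2 = 15*2**(65/146)*3**(188/219)*5**(27/73)*7**(21/73)/7.
Compute ||v||^2 = v·v = 27.
Deficit = 27 − 15*2**(65/146)*3**(188/219)*5**(27/73)*7**(21/73)/7 = 441/137 ≥ 0, confirming Bessel's inequality. (The deficit equals ||v − Σ <v,e_j> e_j||^2, the squared distance from v to span{e_j}.)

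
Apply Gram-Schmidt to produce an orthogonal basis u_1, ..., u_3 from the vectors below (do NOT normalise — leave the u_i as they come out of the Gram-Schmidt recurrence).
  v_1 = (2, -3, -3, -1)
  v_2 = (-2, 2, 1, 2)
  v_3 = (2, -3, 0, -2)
Orthogonal basis:
  u_1 = (2, -3, -3, -1)
  u_2 = (-16/23, 1/23, -22/23, 31/23)
  u_3 = (-8/37, -73/74, 26/37, 31/74)

Apply the Gram-Schmidt recurrence
  u_1 = v_1
  u_i = v_i − Σ_{j<i} ((v_i · u_j) / (u_j · u_j)) · u_j.

Step by step this gives:
  u_1 = (2, -3, -3, -1)
  u_2 = (-16/23, 1/23, -22/23, 31/23)
  u_3 = (-8/37, -73/74, 26/37, 31/74)

Orthogonality check:
  u_2 · u_1 = 0 (should be 0)
  u_3 · u_1 = 0 (should be 0)
  u_3 · u_2 = 0 (should be 0)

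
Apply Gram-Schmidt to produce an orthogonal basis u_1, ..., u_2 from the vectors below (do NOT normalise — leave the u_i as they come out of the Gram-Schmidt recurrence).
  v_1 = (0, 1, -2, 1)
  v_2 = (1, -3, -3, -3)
Orthogonal basis:
  u_1 = (0, 1, -2, 1)
  u_2 = (1, -3, -3, -3)

Apply the Gram-Schmidt recurrence
  u_1 = v_1
  u_i = v_i − Σ_{j<i} ((v_i · u_j) / (u_j · u_j)) · u_j.

Step by step this gives:
  u_1 = (0, 1, -2, 1)
  u_2 = (1, -3, -3, -3)

Orthogonality check:
  u_2 · u_1 = 0 (should be 0)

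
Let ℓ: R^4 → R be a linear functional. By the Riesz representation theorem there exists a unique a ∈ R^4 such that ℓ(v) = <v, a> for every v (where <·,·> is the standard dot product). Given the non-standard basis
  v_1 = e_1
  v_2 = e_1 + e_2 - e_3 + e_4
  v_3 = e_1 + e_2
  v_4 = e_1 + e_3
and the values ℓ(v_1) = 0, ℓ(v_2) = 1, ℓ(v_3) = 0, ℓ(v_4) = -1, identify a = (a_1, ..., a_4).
a = (0, 0, -1, 0)

Write a = (a_1, ..., a_4) in the standard basis. For each basis vector v_i, ℓ(v_i) = <v_i, a> is a linear equation in the a_j's. Collect the n equations into a matrix system V a = ℓ, where row i of V is v_i (expressed in the standard basis). Since V is invertible (lower-triangular with 1s on the diagonal, up to permutation), solve by back-substitution:
  V =
[[1, 0, 0, 0],
 [1, 1, -1, 1],
 [1, 1, 0, 0],
 [1, 0, 1, 0]]
  V a = (0, 1, 0, -1)
Solving gives a = (0, 0, -1, 0).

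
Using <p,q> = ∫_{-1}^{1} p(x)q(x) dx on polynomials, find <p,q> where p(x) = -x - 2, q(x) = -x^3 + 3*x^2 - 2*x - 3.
<p,q> = 146/15

Expand the product: p(x)·q(x) = x^4 - x^3 - 4*x^2 + 7*x + 6.
∫_{-1}^{1} of each monomial x^k gives [2/(k+1) if k even, 0 if k odd]. Integrating term-by-term (or equivalently evaluating the antiderivative F(x) = x^5/5 - x^4/4 - 4*x^3/3 + 7*x^2/2 + 6*x at the endpoints):
  F(1) − F(−1) = 487/60 − (-97/60) = 146/15.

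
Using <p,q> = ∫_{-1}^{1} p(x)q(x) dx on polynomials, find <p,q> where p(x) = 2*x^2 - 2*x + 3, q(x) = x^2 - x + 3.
<p,q> = 392/15

Expand the product: p(x)·q(x) = 2*x^4 - 4*x^3 + 11*x^2 - 9*x + 9.
∫_{-1}^{1} of each monomial x^k gives [2/(k+1) if k even, 0 if k odd]. Integrating term-by-term (or equivalently evaluating the antiderivative F(x) = 2*x^5/5 - x^4 + 11*x^3/3 - 9*x^2/2 + 9*x at the endpoints):
  F(1) − F(−1) = 227/30 − (-557/30) = 392/15.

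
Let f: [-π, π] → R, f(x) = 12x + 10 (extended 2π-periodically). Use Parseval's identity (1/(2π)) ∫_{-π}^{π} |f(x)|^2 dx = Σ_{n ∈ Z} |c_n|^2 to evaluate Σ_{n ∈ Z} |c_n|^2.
Σ |c_n|^2 = 48π^2 + 100

Expand and integrate term by term over [-π, π]:
  ∫ (12x)^2 dx = 144·(2π^3/3); ∫ 2·12·(10)·x dx = 0 (odd integrand); ∫ 10^2 dx = 100·2π.
So (1/(2π)) ∫_{-π}^{π} (12x + 10)^2 dx = 144π^2/3 + 100 = 48π^2 + 100.
Parseval ⇒ Σ |c_n|^2 = 48π^2 + 100.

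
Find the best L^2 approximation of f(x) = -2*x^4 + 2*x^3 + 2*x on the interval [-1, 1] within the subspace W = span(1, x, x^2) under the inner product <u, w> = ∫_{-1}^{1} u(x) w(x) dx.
g(x) = -12*x^2/7 + 16*x/5 + 6/35

The best approximation g ∈ W is the orthogonal projection of f onto W. Writing g = a_0 + a_1 x + a_2 x^2, the coefficients solve the normal equations G · a = b where
  G_{ij} = <φ_i, φ_j> and b_i = <f, φ_i>, with φ_0 = 1, φ_1 = x, φ_2 = x^2.
G =
  [2, 0, 2/3]
  [0, 2/3, 0]
  [2/3, 0, 2/5],
b = (-4/5, 32/15, -4/7).
Solving gives a_0 = 6/35, a_1 = 16/5, a_2 = -12/7, so
  g(x) = -12*x^2/7 + 16*x/5 + 6/35.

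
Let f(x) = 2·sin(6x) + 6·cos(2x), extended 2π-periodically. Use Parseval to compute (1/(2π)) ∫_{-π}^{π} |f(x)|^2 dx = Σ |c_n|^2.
Σ |c_n|^2 = 20

Expand |f|^2 and use orthogonality of {sin(nx), cos(mx)} on [-π, π]:
  ∫_{-π}^{π} sin(nx)^2 dx = π, ∫ cos(mx)^2 dx = π, and cross terms integrate to 0.
So ∫_{-π}^{π} f(x)^2 dx = 2^2 · π + 6^2 · π = (4 + 36)π.
Divide by 2π: (4 + 36)/2 = 20.
By Parseval, this equals Σ |c_n|^2.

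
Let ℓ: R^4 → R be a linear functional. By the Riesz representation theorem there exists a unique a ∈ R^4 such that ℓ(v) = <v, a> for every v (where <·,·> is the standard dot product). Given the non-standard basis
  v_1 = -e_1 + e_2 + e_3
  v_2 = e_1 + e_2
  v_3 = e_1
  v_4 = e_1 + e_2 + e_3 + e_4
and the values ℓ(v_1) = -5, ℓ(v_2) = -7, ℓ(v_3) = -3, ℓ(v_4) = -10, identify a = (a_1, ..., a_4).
a = (-3, -4, -4, 1)

Write a = (a_1, ..., a_4) in the standard basis. For each basis vector v_i, ℓ(v_i) = <v_i, a> is a linear equation in the a_j's. Collect the n equations into a matrix system V a = ℓ, where row i of V is v_i (expressed in the standard basis). Since V is invertible (lower-triangular with 1s on the diagonal, up to permutation), solve by back-substitution:
  V =
[[-1, 1, 1, 0],
 [1, 1, 0, 0],
 [1, 0, 0, 0],
 [1, 1, 1, 1]]
  V a = (-5, -7, -3, -10)
Solving gives a = (-3, -4, -4, 1).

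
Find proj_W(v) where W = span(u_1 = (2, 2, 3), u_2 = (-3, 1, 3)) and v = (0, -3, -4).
proj_W(v) = (-39/298, -699/298, -648/149)

Set up U = [u_1 | ... | u_2] ∈ R^(3×2). The projector onto W = col(U) is P = U (U^T U)^(-1) U^T.
Compute U^T U =
  [17, 5]
  [5, 19],
and U^T v = (-18, -15).
Solve U^T U · c = U^T v for the coefficients: c = (-267/298, -165/298). The projection is proj_W(v) = U c.
Check: (v - proj_W(v)) · u_1 = 0  (should be 0).
Check: (v - proj_W(v)) · u_2 = 0  (should be 0).
Result: proj_W(v) = (-39/298, -699/298, -648/149).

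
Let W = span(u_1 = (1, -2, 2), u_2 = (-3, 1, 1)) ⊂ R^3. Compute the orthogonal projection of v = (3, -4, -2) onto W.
proj_W(v) = (187/45, -89/45, -5/9)

Set up U = [u_1 | ... | u_2] ∈ R^(3×2). The projector onto W = col(U) is P = U (U^T U)^(-1) U^T.
Compute U^T U =
  [9, -3]
  [-3, 11],
and U^T v = (7, -15).
Solve U^T U · c = U^T v for the coefficients: c = (16/45, -19/15). The projection is proj_W(v) = U c.
Check: (v - proj_W(v)) · u_1 = 0  (should be 0).
Check: (v - proj_W(v)) · u_2 = 0  (should be 0).
Result: proj_W(v) = (187/45, -89/45, -5/9).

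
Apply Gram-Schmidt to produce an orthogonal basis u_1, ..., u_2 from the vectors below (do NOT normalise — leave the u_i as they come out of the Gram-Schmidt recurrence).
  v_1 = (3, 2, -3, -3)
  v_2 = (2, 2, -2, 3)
Orthogonal basis:
  u_1 = (3, 2, -3, -3)
  u_2 = (41/31, 48/31, -41/31, 114/31)

Apply the Gram-Schmidt recurrence
  u_1 = v_1
  u_i = v_i − Σ_{j<i} ((v_i · u_j) / (u_j · u_j)) · u_j.

Step by step this gives:
  u_1 = (3, 2, -3, -3)
  u_2 = (41/31, 48/31, -41/31, 114/31)

Orthogonality check:
  u_2 · u_1 = 0 (should be 0)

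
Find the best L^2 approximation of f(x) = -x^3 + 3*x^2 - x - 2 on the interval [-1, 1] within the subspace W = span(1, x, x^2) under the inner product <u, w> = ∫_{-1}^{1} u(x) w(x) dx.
g(x) = 3*x^2 - 8*x/5 - 2

The best approximation g ∈ W is the orthogonal projection of f onto W. Writing g = a_0 + a_1 x + a_2 x^2, the coefficients solve the normal equations G · a = b where
  G_{ij} = <φ_i, φ_j> and b_i = <f, φ_i>, with φ_0 = 1, φ_1 = x, φ_2 = x^2.
G =
  [2, 0, 2/3]
  [0, 2/3, 0]
  [2/3, 0, 2/5],
b = (-2, -16/15, -2/15).
Solving gives a_0 = -2, a_1 = -8/5, a_2 = 3, so
  g(x) = 3*x^2 - 8*x/5 - 2.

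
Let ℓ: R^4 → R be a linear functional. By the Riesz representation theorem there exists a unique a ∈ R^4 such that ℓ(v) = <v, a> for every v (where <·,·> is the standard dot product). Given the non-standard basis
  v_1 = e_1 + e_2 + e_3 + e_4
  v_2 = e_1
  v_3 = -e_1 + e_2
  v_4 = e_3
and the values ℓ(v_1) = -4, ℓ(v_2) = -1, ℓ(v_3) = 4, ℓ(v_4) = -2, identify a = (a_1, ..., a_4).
a = (-1, 3, -2, -4)

Write a = (a_1, ..., a_4) in the standard basis. For each basis vector v_i, ℓ(v_i) = <v_i, a> is a linear equation in the a_j's. Collect the n equations into a matrix system V a = ℓ, where row i of V is v_i (expressed in the standard basis). Since V is invertible (lower-triangular with 1s on the diagonal, up to permutation), solve by back-substitution:
  V =
[[1, 1, 1, 1],
 [1, 0, 0, 0],
 [-1, 1, 0, 0],
 [0, 0, 1, 0]]
  V a = (-4, -1, 4, -2)
Solving gives a = (-1, 3, -2, -4).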